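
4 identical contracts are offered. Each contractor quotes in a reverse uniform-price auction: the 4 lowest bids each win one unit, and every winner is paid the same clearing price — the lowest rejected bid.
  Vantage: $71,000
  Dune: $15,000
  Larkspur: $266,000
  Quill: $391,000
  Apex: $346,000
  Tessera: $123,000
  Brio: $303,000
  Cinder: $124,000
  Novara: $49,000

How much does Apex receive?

Apex is paid $0

Bids ranked low→high: 15,000 (Dune), 49,000 (Novara), 71,000 (Vantage), 123,000 (Tessera), 124,000 (Cinder), 266,000 (Larkspur), …
The 4 lowest are Dune, Novara, Vantage, Tessera.
Lowest unsuccessful bid: $124,000 → clearing price.
Apex does not win → is paid $0.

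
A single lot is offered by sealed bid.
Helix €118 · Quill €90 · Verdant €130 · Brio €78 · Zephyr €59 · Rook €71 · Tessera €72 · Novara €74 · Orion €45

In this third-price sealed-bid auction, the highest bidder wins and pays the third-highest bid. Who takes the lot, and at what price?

Verdant pays €90

Rule: the highest bidder wins and pays the third-highest bid.
Bids ranked: 130 (Verdant) > 118 (Helix) > 90 (Quill) > 78 (Brio) > 74 (Novara) > 72 (Tessera) > …
Verdant wins; payment is bid #3 in the ranking = €90.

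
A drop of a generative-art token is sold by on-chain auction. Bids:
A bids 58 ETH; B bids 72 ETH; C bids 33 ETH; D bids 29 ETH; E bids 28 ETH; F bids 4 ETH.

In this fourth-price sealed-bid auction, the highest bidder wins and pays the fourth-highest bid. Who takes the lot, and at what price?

B pays 29 ETH

Rule: the highest bidder wins and pays the fourth-highest bid.
Bids ranked: 72 (B) > 58 (A) > 33 (C) > 29 (D) > 28 (E) > 4 (F)
B wins; payment is bid #4 in the ranking = 29 ETH.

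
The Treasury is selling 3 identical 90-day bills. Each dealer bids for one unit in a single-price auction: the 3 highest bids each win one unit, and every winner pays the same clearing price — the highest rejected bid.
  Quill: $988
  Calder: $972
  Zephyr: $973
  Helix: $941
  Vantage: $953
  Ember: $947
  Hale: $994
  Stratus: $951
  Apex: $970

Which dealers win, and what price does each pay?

Hale, Quill, Zephyr; each pays $972

Sorting: 994 (Hale), 988 (Quill), 973 (Zephyr), 972 (Calder), 970 (Apex), …
Winners (3 units): Hale, Quill, Zephyr.
First losing bid is Calder's $972, which sets the uniform price.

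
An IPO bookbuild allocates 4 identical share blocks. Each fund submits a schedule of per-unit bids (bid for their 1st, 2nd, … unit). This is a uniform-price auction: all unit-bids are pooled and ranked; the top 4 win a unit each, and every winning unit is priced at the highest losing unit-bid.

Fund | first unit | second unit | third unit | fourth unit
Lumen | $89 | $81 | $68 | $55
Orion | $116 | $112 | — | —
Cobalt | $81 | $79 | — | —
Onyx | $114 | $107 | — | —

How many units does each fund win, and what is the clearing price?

Onyx 2, Orion 2; clearing price $89

Merging the schedules and taking the best 4: 116 (Orion-1), 114 (Onyx-1), 112 (Orion-2), 107 (Onyx-2)
The (k+1)-th unit-bid is $89.
Allocation: Onyx 2, Orion 2.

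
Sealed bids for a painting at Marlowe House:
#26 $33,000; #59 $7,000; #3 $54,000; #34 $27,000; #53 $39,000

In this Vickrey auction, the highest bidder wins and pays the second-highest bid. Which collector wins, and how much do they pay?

Sorting bids: 54,000 (#3) > 39,000 (#53) > 33,000 (#26) > 27,000 (#34) > 7,000 (#59)
#3 wins with the highest bid; price is set by the runner-up at $39,000.

#3 pays $39,000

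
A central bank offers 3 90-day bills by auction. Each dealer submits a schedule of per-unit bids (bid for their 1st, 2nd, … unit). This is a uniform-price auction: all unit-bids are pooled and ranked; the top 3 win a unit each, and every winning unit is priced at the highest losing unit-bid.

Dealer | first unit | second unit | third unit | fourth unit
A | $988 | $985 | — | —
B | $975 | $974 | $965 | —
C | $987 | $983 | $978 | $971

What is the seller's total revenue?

Total revenue: $2,949

Pooled unit-bids ranked (top 3): 988 (A-1), 987 (C-1), 985 (A-2)
First bid not allocated: $983.
Allocation: A 2, C 1. Every unit priced at $983.
Revenue = 3 × 983 = $2,949.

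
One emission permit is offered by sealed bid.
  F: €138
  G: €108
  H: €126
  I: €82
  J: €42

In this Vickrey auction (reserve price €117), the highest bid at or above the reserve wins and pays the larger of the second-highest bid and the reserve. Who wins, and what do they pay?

Bids ranked: 138 (F) > 126 (H) > 108 (G) > 82 (I) > 42 (J)
F has the top bid at or above the reserve (€138).
Second-highest bid €126 exceeds the reserve €117 → payment €126.

F pays €126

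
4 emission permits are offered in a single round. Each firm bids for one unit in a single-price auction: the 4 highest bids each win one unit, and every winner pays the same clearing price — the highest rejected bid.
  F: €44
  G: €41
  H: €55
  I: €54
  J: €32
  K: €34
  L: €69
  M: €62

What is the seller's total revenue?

Total revenue: €176

Bids ranked high→low: 69 (L), 62 (M), 55 (H), 54 (I), 44 (F), 41 (G), …
The 4 highest are L, M, H, I.
Clearing price = highest rejected bid = €44.
Total revenue = 4 × €44 = €176.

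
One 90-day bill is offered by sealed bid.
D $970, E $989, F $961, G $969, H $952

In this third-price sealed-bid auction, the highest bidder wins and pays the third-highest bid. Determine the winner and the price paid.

E pays $969

Third-price sealed-bid auction: the highest bidder wins and pays the third-highest bid.
Bids in order: 989 (E) > 970 (D) > 969 (G) > 961 (F) > 952 (H)
E wins; payment is bid #3 in the ranking = $969.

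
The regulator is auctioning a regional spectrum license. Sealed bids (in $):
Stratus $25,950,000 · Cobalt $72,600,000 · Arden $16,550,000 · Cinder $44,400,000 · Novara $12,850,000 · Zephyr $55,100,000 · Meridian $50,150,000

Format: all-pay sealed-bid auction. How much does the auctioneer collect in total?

Total revenue: $277,600,000

Rule: the highest bidder wins the item, but every bidder pays their own bid.
Bids ranked: 72,600,000 (Cobalt) > 55,100,000 (Zephyr) > 50,150,000 (Meridian) > 44,400,000 (Cinder) > 25,950,000 (Stratus) > 16,550,000 (Arden) > …
Cobalt wins with the top bid; all bids are sunk regardless.
Every bidder forfeits their bid regardless of winning.
Revenue = 25,950,000 + 72,600,000 + 16,550,000 + 44,400,000 + 12,850,000 + 55,100,000 + 50,150,000 = $277,600,000.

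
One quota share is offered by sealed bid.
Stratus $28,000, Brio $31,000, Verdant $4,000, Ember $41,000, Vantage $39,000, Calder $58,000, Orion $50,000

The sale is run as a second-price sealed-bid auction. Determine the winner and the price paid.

Rule: the highest bidder wins and pays the second-highest bid.
Bids ranked: 58,000 (Calder) > 50,000 (Orion) > 41,000 (Ember) > 39,000 (Vantage) > 31,000 (Brio) > 28,000 (Stratus) > …
Second-price: Calder pays Orion's bid of $50,000.

Calder pays $50,000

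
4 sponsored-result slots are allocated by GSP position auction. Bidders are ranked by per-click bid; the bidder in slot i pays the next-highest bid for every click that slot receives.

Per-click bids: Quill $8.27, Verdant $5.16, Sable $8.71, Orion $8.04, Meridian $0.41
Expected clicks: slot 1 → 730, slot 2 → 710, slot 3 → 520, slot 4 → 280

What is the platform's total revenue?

Ranked by bid: $8.71 (Sable) > $8.27 (Quill) > $8.04 (Orion) > $5.16 (Verdant) > $0.41 (Meridian)
Slot 1: Sable pays $8.27 × 730 = $6037.10
Slot 2: Quill pays $8.04 × 710 = $5708.40
Slot 3: Orion pays $5.16 × 520 = $2683.20
Slot 4: Verdant pays $0.41 × 280 = $114.80
Total = $14543.50

Total revenue: $14543.50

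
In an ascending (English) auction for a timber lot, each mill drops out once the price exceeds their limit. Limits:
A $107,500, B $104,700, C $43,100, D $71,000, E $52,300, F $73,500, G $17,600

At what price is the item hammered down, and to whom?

A wins at $104,700

Rule: the price rises until one bidder remains; the winner pays the price at which the last rival dropped out.
Sorting limits: 107,500 (A) > 104,700 (B) > 73,500 (F) > 71,000 (D) > 52,300 (E) > 43,100 (C) > …
Once the price passes $104,700, only A is left; the hammer falls at B's limit of $104,700.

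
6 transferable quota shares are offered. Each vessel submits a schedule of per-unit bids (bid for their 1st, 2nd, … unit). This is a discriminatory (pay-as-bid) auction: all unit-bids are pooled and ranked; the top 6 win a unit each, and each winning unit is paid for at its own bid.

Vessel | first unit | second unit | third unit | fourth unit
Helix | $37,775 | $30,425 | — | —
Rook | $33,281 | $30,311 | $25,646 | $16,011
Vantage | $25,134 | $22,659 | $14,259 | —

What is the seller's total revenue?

Total revenue: $182,572

Merging the schedules and taking the best 6: 37,775 (Helix-1), 33,281 (Rook-1), 30,425 (Helix-2), 30,311 (Rook-2), 25,646 (Rook-3), 25,134 (Vantage-1)
Next rejected bid: $22,659 (not a price — pay-as-bid).
Each winning unit pays its own bid.
Revenue = 37,775 + 33,281 + 30,425 + 30,311 + 25,646 + 25,134 = $182,572.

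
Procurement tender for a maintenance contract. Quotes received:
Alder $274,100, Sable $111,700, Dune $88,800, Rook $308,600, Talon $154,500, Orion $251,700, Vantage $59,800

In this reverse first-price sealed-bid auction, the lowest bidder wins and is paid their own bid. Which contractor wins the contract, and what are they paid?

Vantage is paid $59,800

Rule: the lowest bidder wins and is paid their own bid.
Bids in order: 59,800 (Vantage) < 88,800 (Dune) < 111,700 (Sable) < 154,500 (Talon) < 251,700 (Orion) < 274,100 (Alder) < …
Vantage has the lowest bid and is paid exactly that: $59,800.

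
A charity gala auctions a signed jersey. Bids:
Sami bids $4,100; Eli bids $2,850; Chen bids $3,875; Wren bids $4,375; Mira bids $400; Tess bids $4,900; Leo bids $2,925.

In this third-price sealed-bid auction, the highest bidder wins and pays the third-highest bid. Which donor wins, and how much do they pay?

Tess pays $4,100

Bids in order: 4,900 (Tess) > 4,375 (Wren) > 4,100 (Sami) > 3,875 (Chen) > 2,925 (Leo) > 2,850 (Eli) > …
Tess is highest; pays the third-highest bid, $4,100.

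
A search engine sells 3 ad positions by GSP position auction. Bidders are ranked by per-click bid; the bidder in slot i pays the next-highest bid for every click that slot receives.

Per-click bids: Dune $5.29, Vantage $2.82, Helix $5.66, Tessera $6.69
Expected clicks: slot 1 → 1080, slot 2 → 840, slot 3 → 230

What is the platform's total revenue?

Sorting advertisers: $6.69 (Tessera) > $5.66 (Helix) > $5.29 (Dune) > $2.82 (Vantage)
Slot 1: Tessera pays $5.66 × 1080 = $6112.80
Slot 2: Helix pays $5.29 × 840 = $4443.60
Slot 3: Dune pays $2.82 × 230 = $648.60
Total = $11205.00

Total revenue: $11205.00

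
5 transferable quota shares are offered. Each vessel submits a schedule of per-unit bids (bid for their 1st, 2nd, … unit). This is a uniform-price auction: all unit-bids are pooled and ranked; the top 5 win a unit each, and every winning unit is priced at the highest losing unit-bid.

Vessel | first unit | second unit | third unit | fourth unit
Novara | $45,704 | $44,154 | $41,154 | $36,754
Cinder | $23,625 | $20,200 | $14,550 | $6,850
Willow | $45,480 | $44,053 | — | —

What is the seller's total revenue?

Total revenue: $183,770

Pooled unit-bids ranked (top 5): 45,704 (Novara-1), 45,480 (Willow-1), 44,154 (Novara-2), 44,053 (Willow-2), 41,154 (Novara-3)
The (k+1)-th unit-bid is $36,754.
Allocation: Novara 3, Willow 2. Every unit priced at $36,754.
Revenue = 5 × 36,754 = $183,770.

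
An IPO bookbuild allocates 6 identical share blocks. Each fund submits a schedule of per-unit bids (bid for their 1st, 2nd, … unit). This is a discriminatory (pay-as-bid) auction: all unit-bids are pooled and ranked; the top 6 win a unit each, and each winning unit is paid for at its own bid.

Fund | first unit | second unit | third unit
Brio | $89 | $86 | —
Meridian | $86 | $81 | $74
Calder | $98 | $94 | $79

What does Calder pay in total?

Calder pays $192

Merging the schedules and taking the best 6: 98 (Calder-1), 94 (Calder-2), 89 (Brio-1), 86 (Brio-2), 86 (Meridian-1), 81 (Meridian-2)
Next rejected bid: $79 (not a price — pay-as-bid).
Calder's winning unit-bids: 98 + 94 = $192.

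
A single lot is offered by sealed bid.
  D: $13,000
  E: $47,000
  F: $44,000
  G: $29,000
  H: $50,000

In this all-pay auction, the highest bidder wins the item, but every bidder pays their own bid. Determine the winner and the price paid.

All-pay auction: the highest bidder wins the item, but every bidder pays their own bid.
Bids ranked: 50,000 (H) > 47,000 (E) > 44,000 (F) > 29,000 (G) > 13,000 (D)
H is highest and takes the item; every bidder forfeits their bid.

H pays $50,000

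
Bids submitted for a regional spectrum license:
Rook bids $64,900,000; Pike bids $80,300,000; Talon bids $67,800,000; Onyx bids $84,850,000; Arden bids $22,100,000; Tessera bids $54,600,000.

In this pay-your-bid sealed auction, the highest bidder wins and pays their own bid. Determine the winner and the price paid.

Onyx pays $84,850,000

Sorting bids: 84,850,000 (Onyx) > 80,300,000 (Pike) > 67,800,000 (Talon) > 64,900,000 (Rook) > 54,600,000 (Tessera) > 22,100,000 (Arden)
Onyx has the highest bid and pays exactly that: $84,850,000.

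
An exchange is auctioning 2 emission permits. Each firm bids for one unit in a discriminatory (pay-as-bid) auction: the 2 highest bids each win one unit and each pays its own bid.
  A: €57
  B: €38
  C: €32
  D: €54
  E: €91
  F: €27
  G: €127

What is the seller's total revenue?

Sorting: 127 (G), 91 (E), 57 (A), 54 (D), …
The 2 highest are G, E.
Total revenue = 127 + 91 = €218.

Total revenue: €218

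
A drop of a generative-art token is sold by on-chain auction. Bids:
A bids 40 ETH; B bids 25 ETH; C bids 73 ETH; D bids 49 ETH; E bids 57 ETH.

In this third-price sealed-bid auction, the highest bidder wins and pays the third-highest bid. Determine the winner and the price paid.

Bids ranked: 73 (C) > 57 (E) > 49 (D) > 40 (A) > 25 (B)
C wins; payment is bid #3 in the ranking = 49 ETH.

C pays 49 ETH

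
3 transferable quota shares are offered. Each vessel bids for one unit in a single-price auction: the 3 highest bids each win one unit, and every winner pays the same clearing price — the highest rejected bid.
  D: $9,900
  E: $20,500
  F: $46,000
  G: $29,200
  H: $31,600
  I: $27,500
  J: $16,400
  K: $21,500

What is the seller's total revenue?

Total revenue: $82,500

Bids ranked high→low: 46,000 (F), 31,600 (H), 29,200 (G), 27,500 (I), 21,500 (K), …
The 3 highest are F, H, G.
Highest unsuccessful bid: $27,500 → clearing price.
Total revenue = 3 × $27,500 = $82,500.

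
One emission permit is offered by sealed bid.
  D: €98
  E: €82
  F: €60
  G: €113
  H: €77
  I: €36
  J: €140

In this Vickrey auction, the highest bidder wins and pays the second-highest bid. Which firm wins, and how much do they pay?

J pays €113

Bids in order: 140 (J) > 113 (G) > 98 (D) > 82 (E) > 77 (H) > 60 (F) > …
J is highest; pays the second-highest bid, €113.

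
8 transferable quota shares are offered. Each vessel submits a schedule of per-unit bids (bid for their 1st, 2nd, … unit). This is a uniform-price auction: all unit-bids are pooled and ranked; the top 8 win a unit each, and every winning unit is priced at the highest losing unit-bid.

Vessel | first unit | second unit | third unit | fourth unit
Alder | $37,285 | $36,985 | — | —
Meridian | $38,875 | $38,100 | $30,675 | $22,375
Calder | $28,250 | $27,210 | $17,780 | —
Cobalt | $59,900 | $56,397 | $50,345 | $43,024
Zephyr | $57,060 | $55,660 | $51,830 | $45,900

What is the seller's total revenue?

Total revenue: $311,000

Merging the schedules and taking the best 8: 59,900 (Cobalt-1), 57,060 (Zephyr-1), 56,397 (Cobalt-2), 55,660 (Zephyr-2), 51,830 (Zephyr-3), 50,345 (Cobalt-3), 45,900 (Zephyr-4), 43,024 (Cobalt-4)
Highest rejected unit-bid = $38,875.
Allocation: Cobalt 4, Zephyr 4. Every unit priced at $38,875.
Revenue = 8 × 38,875 = $311,000.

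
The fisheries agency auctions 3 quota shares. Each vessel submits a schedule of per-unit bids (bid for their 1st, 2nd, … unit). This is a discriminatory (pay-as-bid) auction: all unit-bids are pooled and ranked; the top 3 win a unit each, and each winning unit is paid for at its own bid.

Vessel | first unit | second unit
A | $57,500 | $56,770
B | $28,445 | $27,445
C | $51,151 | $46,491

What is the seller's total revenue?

Pooled unit-bids ranked (top 3): 57,500 (A-1), 56,770 (A-2), 51,151 (C-1)
Next rejected bid: $46,491 (not a price — pay-as-bid).
Each winning unit pays its own bid.
Revenue = 57,500 + 56,770 + 51,151 = $165,421.

Total revenue: $165,421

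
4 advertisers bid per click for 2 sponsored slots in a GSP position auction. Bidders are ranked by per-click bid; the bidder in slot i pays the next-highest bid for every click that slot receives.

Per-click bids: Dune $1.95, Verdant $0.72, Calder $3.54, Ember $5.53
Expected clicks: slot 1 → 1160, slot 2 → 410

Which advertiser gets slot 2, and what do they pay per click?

Per-click bids in order: $5.53 (Ember) > $3.54 (Calder) > $1.95 (Dune) > …
Slot 2 goes to the second-ranked bidder, Calder, who pays the next bid down: $1.95/click.

Calder; $1.95 per click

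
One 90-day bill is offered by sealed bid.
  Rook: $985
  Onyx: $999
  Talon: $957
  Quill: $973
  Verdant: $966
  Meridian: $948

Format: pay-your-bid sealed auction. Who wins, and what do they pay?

Pay-your-bid sealed auction: the highest bidder wins and pays their own bid.
Bids ranked: 999 (Onyx) > 985 (Rook) > 973 (Quill) > 966 (Verdant) > 957 (Talon) > 948 (Meridian)
First-price: Onyx pays what they bid, $999.

Onyx pays $999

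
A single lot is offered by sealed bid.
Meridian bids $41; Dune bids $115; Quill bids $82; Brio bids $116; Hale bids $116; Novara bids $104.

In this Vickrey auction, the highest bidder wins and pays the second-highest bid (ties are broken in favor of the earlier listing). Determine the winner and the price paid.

Brio pays $116

Vickrey auction: the highest bidder wins and pays the second-highest bid.
Bids ranked: 116 (Brio) > 116 (Hale) > 115 (Dune) > 104 (Novara) > 82 (Quill) > 41 (Meridian)
Tie at $116 → Brio wins by tie-break.
Brio wins with the highest bid; price is set by the runner-up at $116.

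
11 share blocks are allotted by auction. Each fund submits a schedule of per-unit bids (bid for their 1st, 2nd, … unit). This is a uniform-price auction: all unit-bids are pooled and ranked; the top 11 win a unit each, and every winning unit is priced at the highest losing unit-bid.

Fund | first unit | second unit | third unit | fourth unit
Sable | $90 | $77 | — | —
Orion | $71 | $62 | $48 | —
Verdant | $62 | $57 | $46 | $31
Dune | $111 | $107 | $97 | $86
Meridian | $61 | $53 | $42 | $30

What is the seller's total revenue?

Total revenue: $583

Pooled unit-bids ranked (top 11): 111 (Dune-1), 107 (Dune-2), 97 (Dune-3), 90 (Sable-1), 86 (Dune-4), 77 (Sable-2), 71 (Orion-1), 62 (Orion-2), 62 (Verdant-1), 61 (Meridian-1), 57 (Verdant-2)
The (k+1)-th unit-bid is $53.
Allocation: Dune 4, Meridian 1, Orion 2, Sable 2, Verdant 2. Every unit priced at $53.
Revenue = 11 × 53 = $583.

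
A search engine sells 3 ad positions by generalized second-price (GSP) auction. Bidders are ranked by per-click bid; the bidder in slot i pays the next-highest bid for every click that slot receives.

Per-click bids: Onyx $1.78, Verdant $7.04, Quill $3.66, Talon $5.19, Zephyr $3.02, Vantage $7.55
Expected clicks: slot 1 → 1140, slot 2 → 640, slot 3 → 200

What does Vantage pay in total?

Vantage pays $8025.60

Sorting advertisers: $7.55 (Vantage) > $7.04 (Verdant) > $5.19 (Talon) > $3.66 (Quill) > …
Vantage holds slot 1 → pays next bid $7.04 × 1140 clicks = $8025.60.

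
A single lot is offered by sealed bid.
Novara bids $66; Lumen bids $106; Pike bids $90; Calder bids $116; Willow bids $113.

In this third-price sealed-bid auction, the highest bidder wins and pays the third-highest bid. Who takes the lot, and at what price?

Bids in order: 116 (Calder) > 113 (Willow) > 106 (Lumen) > 90 (Pike) > 66 (Novara)
Calder is highest; pays the third-highest bid, $106.

Calder pays $106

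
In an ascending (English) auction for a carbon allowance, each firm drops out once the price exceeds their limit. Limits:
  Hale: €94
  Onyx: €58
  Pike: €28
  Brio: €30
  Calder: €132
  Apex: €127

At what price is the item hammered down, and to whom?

Sorting limits: 132 (Calder) > 127 (Apex) > 94 (Hale) > 58 (Onyx) > 30 (Brio) > 28 (Pike)
Once the price passes €127, only Calder is left; the hammer falls at Apex's limit of €127.

Calder wins at €127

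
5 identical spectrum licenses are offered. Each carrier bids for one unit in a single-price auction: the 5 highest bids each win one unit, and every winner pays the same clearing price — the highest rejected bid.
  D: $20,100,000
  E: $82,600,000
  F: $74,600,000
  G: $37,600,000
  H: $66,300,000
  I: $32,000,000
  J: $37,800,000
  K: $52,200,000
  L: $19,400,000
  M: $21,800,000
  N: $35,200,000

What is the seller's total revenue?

Total revenue: $188,000,000

Bids ranked high→low: 82,600,000 (E), 74,600,000 (F), 66,300,000 (H), 52,200,000 (K), 37,800,000 (J), 37,600,000 (G), 35,200,000 (N), …
Winners (5 units): E, F, H, K, J.
First losing bid is G's $37,600,000, which sets the uniform price.
Total revenue = 5 × $37,600,000 = $188,000,000.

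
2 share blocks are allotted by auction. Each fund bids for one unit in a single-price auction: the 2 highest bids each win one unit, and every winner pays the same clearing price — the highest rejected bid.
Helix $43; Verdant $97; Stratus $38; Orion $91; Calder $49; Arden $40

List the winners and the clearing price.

Verdant, Orion; each pays $49

Bids ranked high→low: 97 (Verdant), 91 (Orion), 49 (Calder), 43 (Helix), …
The 2 highest are Verdant, Orion.
Clearing price = highest rejected bid = $49.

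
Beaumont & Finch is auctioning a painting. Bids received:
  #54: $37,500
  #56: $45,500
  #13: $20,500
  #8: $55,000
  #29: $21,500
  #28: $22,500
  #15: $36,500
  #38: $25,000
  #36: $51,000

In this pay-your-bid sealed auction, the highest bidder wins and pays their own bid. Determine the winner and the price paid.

#8 pays $55,000

Rule: the highest bidder wins and pays their own bid.
Bids in order: 55,000 (#8) > 51,000 (#36) > 45,500 (#56) > 37,500 (#54) > 36,500 (#15) > 25,000 (#38) > …
#8 is highest → pays own bid, $55,000.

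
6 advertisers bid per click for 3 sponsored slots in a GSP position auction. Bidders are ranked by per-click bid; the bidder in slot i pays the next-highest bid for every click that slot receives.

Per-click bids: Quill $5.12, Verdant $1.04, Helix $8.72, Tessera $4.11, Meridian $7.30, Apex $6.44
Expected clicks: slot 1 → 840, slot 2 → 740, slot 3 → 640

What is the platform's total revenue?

Total revenue: $14174.40

Sorting advertisers: $8.72 (Helix) > $7.30 (Meridian) > $6.44 (Apex) > $5.12 (Quill) > …
Slot 1: Helix pays $7.30 × 840 = $6132.00
Slot 2: Meridian pays $6.44 × 740 = $4765.60
Slot 3: Apex pays $5.12 × 640 = $3276.80
Total = $14174.40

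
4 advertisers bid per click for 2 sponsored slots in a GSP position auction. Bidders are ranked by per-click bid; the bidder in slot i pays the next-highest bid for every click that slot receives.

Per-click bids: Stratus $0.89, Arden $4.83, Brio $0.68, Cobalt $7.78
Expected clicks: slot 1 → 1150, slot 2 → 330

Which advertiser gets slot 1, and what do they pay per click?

Cobalt; $4.83 per click

Sorting advertisers: $7.78 (Cobalt) > $4.83 (Arden) > $0.89 (Stratus) > …
Slot 1 goes to the first-ranked bidder, Cobalt, who pays the next bid down: $4.83/click.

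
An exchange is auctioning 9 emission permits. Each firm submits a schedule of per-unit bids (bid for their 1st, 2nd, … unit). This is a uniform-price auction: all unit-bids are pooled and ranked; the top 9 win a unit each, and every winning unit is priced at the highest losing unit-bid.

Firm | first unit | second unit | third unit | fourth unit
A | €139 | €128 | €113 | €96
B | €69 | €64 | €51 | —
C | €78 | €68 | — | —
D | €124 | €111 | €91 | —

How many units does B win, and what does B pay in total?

All unit-bids, highest first — top 9: 139 (A-1), 128 (A-2), 124 (D-1), 113 (A-3), 111 (D-2), 96 (A-4), 91 (D-3), 78 (C-1), 69 (B-1)
The (k+1)-th unit-bid is €68.
B wins 1 unit(s) at €68 each.

B: 1 unit, pays €68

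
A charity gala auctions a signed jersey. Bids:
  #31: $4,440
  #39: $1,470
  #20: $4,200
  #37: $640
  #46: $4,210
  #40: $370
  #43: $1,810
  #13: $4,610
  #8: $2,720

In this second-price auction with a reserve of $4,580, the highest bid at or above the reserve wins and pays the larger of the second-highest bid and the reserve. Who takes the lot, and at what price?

Sorting bids: 4,610 (#13) > 4,440 (#31) > 4,210 (#46) > 4,200 (#20) > 2,720 (#8) > 1,810 (#43) > …
#13 has the top bid at or above the reserve ($4,610).
max(second-highest $4,440, reserve $4,580) = $4,580.

#13 pays $4,580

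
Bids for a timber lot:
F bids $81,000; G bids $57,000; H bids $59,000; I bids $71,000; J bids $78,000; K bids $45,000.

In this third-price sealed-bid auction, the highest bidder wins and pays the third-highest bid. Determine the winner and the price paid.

F pays $71,000

Bids in order: 81,000 (F) > 78,000 (J) > 71,000 (I) > 59,000 (H) > 57,000 (G) > 45,000 (K)
F is highest; pays the third-highest bid, $71,000.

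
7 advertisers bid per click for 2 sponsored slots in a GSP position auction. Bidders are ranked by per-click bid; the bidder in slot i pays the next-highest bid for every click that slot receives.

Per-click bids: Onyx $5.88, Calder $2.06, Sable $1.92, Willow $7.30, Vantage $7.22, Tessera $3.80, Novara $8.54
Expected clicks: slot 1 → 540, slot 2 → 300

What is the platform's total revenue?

Total revenue: $6108.00

Per-click bids in order: $8.54 (Novara) > $7.30 (Willow) > $7.22 (Vantage) > …
Slot 1: Novara pays $7.30 × 540 = $3942.00
Slot 2: Willow pays $7.22 × 300 = $2166.00
Total = $6108.00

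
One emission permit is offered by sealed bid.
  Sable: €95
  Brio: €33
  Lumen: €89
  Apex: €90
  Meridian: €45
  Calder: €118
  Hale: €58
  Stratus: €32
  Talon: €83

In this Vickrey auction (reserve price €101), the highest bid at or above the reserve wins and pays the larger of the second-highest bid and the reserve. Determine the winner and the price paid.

Calder pays €101

Rule: the highest bid at or above the reserve wins and pays the larger of the second-highest bid and the reserve.
Sorting bids: 118 (Calder) > 95 (Sable) > 90 (Apex) > 89 (Lumen) > 83 (Talon) > 58 (Hale) > …
Calder has the top bid at or above the reserve (€118).
max(second-highest €95, reserve €101) = €101.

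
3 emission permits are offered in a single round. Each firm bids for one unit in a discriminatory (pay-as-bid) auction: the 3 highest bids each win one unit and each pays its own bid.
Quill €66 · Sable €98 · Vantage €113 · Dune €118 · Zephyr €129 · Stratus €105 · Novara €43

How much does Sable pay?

Sorting: 129 (Zephyr), 118 (Dune), 113 (Vantage), 105 (Stratus), 98 (Sable), …
Winners (3 units): Zephyr, Dune, Vantage.
Sable does not win → €0.

Sable pays €0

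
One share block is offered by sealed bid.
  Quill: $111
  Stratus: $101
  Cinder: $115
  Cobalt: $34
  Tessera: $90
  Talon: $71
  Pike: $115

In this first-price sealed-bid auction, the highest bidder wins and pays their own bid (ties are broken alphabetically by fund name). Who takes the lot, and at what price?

Bids in order: 115 (Cinder) > 115 (Pike) > 111 (Quill) > 101 (Stratus) > 90 (Tessera) > 71 (Talon) > …
Tie at $115 → Cinder wins by tie-break.
First-price: Cinder pays what they bid, $115.

Cinder pays $115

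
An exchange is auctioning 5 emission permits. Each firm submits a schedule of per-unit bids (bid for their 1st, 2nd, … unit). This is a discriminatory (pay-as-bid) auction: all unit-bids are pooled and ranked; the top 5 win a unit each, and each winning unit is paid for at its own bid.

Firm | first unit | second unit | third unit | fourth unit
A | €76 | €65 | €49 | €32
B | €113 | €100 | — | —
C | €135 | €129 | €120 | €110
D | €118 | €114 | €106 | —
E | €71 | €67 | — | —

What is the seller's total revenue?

All unit-bids, highest first — top 5: 135 (C-1), 129 (C-2), 120 (C-3), 118 (D-1), 114 (D-2)
Next rejected bid: €113 (not a price — pay-as-bid).
Each winning unit pays its own bid.
Revenue = 135 + 129 + 120 + 118 + 114 = €616.

Total revenue: €616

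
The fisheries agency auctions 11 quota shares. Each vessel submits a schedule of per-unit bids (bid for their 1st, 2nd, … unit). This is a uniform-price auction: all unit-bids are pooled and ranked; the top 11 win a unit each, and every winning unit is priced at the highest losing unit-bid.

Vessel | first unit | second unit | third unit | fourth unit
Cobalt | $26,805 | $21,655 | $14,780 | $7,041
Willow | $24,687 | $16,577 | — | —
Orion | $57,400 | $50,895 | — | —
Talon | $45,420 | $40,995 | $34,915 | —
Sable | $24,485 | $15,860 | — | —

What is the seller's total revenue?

Total revenue: $162,580

Pooled unit-bids ranked (top 11): 57,400 (Orion-1), 50,895 (Orion-2), 45,420 (Talon-1), 40,995 (Talon-2), 34,915 (Talon-3), 26,805 (Cobalt-1), 24,687 (Willow-1), 24,485 (Sable-1), 21,655 (Cobalt-2), 16,577 (Willow-2), 15,860 (Sable-2)
First bid not allocated: $14,780.
Allocation: Cobalt 2, Orion 2, Sable 2, Talon 3, Willow 2. Every unit priced at $14,780.
Revenue = 11 × 14,780 = $162,580.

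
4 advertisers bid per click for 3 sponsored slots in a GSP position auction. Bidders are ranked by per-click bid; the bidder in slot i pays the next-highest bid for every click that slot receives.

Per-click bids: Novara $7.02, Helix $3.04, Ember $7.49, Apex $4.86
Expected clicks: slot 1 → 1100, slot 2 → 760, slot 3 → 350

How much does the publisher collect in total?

Sorting advertisers: $7.49 (Ember) > $7.02 (Novara) > $4.86 (Apex) > $3.04 (Helix)
Slot 1: Ember pays $7.02 × 1100 = $7722.00
Slot 2: Novara pays $4.86 × 760 = $3693.60
Slot 3: Apex pays $3.04 × 350 = $1064.00
Total = $12479.60

Total revenue: $12479.60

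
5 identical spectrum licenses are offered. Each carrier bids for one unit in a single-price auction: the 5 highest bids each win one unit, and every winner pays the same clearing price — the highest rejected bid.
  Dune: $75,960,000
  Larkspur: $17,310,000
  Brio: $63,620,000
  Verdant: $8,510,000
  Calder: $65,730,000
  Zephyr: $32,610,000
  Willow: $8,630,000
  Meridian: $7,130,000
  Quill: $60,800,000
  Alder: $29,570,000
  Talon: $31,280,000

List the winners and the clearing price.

Dune, Calder, Brio, Quill, Zephyr; each pays $31,280,000

Sorting: 75,960,000 (Dune), 65,730,000 (Calder), 63,620,000 (Brio), 60,800,000 (Quill), 32,610,000 (Zephyr), 31,280,000 (Talon), 29,570,000 (Alder), …
Top 5: Dune, Calder, Brio, Quill, Zephyr.
Highest unsuccessful bid: $31,280,000 → clearing price.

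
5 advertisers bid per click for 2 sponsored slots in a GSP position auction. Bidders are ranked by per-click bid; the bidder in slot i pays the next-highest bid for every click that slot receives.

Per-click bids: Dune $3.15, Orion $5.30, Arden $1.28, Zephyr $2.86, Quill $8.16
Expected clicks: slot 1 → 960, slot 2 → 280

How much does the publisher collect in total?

Total revenue: $5970.00

Ranked by bid: $8.16 (Quill) > $5.30 (Orion) > $3.15 (Dune) > …
Slot 1: Quill pays $5.30 × 960 = $5088.00
Slot 2: Orion pays $3.15 × 280 = $882.00
Total = $5970.00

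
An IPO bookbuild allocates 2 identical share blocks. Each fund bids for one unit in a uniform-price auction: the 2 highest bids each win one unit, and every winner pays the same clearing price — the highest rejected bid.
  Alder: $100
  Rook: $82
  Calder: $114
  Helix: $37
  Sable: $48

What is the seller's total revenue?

Total revenue: $164

Sorting: 114 (Calder), 100 (Alder), 82 (Rook), 48 (Sable), …
Top 2: Calder, Alder.
Clearing price = highest rejected bid = $82.
Total revenue = 2 × $82 = $164.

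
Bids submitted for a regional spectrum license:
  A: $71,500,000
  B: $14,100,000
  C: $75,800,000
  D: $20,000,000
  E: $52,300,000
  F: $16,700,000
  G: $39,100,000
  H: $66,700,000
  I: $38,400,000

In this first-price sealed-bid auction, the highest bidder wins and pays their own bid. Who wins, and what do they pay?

Sorting bids: 75,800,000 (C) > 71,500,000 (A) > 66,700,000 (H) > 52,300,000 (E) > 39,100,000 (G) > 38,400,000 (I) > …
C has the highest bid and pays exactly that: $75,800,000.

C pays $75,800,000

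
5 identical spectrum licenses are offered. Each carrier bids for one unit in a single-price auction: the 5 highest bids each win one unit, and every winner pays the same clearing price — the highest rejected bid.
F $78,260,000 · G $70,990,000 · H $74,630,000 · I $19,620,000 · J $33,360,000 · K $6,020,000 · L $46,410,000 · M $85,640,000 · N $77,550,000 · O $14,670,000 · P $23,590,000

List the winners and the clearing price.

Bids ranked high→low: 85,640,000 (M), 78,260,000 (F), 77,550,000 (N), 74,630,000 (H), 70,990,000 (G), 46,410,000 (L), 33,360,000 (J), …
Winners (5 units): M, F, N, H, G.
Clearing price = highest rejected bid = $46,410,000.

M, F, N, H, G; each pays $46,410,000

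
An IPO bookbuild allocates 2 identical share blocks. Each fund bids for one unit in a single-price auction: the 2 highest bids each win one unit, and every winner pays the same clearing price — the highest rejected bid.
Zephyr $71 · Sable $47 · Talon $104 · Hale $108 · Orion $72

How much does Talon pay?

Talon pays $72

Ordering the bids: 108 (Hale), 104 (Talon), 72 (Orion), 71 (Zephyr), …
Top 2: Hale, Talon.
First losing bid is Orion's $72, which sets the uniform price.
Talon wins → pays $72.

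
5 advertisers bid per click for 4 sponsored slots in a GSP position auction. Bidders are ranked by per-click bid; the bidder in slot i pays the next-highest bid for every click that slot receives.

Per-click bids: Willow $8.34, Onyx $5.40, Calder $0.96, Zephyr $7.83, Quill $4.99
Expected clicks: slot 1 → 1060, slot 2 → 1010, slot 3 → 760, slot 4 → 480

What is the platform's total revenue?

Per-click bids in order: $8.34 (Willow) > $7.83 (Zephyr) > $5.40 (Onyx) > $4.99 (Quill) > $0.96 (Calder)
Slot 1: Willow pays $7.83 × 1060 = $8299.80
Slot 2: Zephyr pays $5.40 × 1010 = $5454.00
Slot 3: Onyx pays $4.99 × 760 = $3792.40
Slot 4: Quill pays $0.96 × 480 = $460.80
Total = $18007.00

Total revenue: $18007.00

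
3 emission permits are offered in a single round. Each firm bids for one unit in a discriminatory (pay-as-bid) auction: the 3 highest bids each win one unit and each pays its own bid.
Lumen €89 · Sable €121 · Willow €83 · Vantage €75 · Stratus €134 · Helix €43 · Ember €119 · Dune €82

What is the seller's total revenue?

Total revenue: €374

Bids ranked high→low: 134 (Stratus), 121 (Sable), 119 (Ember), 89 (Lumen), 83 (Willow), …
Winners (3 units): Stratus, Sable, Ember.
Total revenue = 134 + 121 + 119 = €374.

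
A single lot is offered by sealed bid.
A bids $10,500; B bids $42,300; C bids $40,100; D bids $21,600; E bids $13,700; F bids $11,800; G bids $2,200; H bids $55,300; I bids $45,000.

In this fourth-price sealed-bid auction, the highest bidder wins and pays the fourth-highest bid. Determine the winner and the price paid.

Sorting bids: 55,300 (H) > 45,000 (I) > 42,300 (B) > 40,100 (C) > 21,600 (D) > 13,700 (E) > …
H is highest; pays the fourth-highest bid, $40,100.

H pays $40,100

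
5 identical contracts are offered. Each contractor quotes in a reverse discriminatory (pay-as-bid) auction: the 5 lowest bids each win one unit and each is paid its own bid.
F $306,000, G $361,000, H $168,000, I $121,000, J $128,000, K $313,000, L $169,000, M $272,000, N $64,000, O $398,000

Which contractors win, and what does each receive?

Ordering the bids: 64,000 (N), 121,000 (I), 128,000 (J), 168,000 (H), 169,000 (L), 272,000 (M), 306,000 (F), …
Winners (5 units): N, I, J, H, L.
Each winner is paid its own bid: N $64,000, I $121,000, J $128,000, H $168,000, L $169,000.

N $64,000, I $121,000, J $128,000, H $168,000, L $169,000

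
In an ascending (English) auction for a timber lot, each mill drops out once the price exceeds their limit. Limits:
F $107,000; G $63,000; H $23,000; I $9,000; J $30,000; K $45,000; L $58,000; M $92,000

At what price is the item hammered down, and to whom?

Ascending (English) auction: the price rises until one bidder remains; the winner pays the price at which the last rival dropped out.
Limits ranked: 107,000 (F) > 92,000 (M) > 63,000 (G) > 58,000 (L) > 45,000 (K) > 30,000 (J) > …
Bidding ends when M exits at $92,000; F takes it.

F wins at $92,000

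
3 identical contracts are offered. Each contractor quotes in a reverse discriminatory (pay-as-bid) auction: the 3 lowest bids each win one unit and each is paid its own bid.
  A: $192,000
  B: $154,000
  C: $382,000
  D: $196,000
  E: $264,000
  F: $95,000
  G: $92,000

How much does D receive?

D is paid $0

Bids ranked low→high: 92,000 (G), 95,000 (F), 154,000 (B), 192,000 (A), 196,000 (D), …
Winners (3 units): G, F, B.
D does not win → $0.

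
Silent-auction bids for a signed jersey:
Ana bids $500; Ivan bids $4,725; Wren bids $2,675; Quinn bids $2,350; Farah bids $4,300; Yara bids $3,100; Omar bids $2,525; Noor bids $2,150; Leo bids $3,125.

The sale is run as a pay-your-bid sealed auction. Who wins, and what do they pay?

Sorting bids: 4,725 (Ivan) > 4,300 (Farah) > 3,125 (Leo) > 3,100 (Yara) > 2,675 (Wren) > 2,525 (Omar) > …
First-price: Ivan pays what they bid, $4,725.

Ivan pays $4,725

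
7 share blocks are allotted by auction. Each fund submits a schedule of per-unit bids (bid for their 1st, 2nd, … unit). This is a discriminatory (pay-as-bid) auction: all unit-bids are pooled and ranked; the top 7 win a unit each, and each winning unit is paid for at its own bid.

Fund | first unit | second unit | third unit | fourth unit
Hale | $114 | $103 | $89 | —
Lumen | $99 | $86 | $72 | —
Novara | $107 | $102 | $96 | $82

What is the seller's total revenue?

Pooled unit-bids ranked (top 7): 114 (Hale-1), 107 (Novara-1), 103 (Hale-2), 102 (Novara-2), 99 (Lumen-1), 96 (Novara-3), 89 (Hale-3)
Next rejected bid: $86 (not a price — pay-as-bid).
Each winning unit pays its own bid.
Revenue = 114 + 107 + 103 + 102 + 99 + 96 + 89 = $710.

Total revenue: $710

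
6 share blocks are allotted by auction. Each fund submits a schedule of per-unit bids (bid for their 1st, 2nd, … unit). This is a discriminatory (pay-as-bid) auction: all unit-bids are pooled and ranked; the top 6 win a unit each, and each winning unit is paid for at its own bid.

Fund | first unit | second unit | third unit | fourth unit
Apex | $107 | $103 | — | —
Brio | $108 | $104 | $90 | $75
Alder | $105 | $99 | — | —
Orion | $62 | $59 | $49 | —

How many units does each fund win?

All unit-bids, highest first — top 6: 108 (Brio-1), 107 (Apex-1), 105 (Alder-1), 104 (Brio-2), 103 (Apex-2), 99 (Alder-2)
Next rejected bid: $90 (not a price — pay-as-bid).
Allocation: Alder 2, Apex 2, Brio 2.

Alder 2, Apex 2, Brio 2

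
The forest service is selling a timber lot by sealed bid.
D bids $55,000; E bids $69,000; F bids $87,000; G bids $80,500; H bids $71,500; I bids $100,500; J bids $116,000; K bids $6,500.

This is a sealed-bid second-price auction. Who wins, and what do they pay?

Sealed-bid second-price auction: the highest bidder wins and pays the second-highest bid.
Bids ranked: 116,000 (J) > 100,500 (I) > 87,000 (F) > 80,500 (G) > 71,500 (H) > 69,000 (E) > …
J wins with the highest bid; price is set by the runner-up at $100,500.

J pays $100,500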